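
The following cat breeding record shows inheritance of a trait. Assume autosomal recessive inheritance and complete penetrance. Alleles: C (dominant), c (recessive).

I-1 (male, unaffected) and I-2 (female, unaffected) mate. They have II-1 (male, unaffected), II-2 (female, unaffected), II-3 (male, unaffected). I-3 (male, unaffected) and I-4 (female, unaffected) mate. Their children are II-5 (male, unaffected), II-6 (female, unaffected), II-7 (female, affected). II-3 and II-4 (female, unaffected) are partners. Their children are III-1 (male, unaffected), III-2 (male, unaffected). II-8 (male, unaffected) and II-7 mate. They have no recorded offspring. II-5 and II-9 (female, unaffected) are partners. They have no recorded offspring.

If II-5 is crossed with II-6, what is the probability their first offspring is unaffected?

I-3 is unaffected so carries C and passed c to II-7 (cc), so I-3 is Cc.
I-4 is unaffected so carries C and passed c to II-7 (cc), so I-4 is Cc.
II-5 is an unaffected offspring of I-3 (Cc) × I-4 (Cc), whose cross gives 1/4 CC : 1/2 Cc : 1/4 cc; conditioning on being unaffected, II-5 is CC with probability 1/3, Cc with probability 2/3.
II-6 is an unaffected offspring of I-3 (Cc) × I-4 (Cc), whose cross gives 1/4 CC : 1/2 Cc : 1/4 cc; conditioning on being unaffected, II-6 is CC with probability 1/3, Cc with probability 2/3.
Summing over parental genotype combinations, P(offspring is unaffected) = 1/9·1 + 2/9·1 + 2/9·1 + 4/9·3/4 = 8/9.

8/9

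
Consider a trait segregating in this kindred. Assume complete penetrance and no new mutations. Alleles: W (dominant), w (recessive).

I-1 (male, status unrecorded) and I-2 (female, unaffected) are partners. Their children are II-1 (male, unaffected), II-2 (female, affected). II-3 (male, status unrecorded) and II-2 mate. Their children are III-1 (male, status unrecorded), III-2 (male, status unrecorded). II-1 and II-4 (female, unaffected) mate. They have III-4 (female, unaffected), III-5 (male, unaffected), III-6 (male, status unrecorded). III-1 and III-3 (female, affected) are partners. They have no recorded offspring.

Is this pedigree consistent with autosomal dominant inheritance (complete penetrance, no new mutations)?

A consistent assignment under autosomal dominant exists: I-1 Ww, I-2 ww, II-1 ww, II-2 Ww, II-3 WW, II-4 ww, III-1 WW, III-2 WW, III-3 WW, III-4 ww, III-5 ww, III-6 ww.
In this assignment every recorded phenotype matches its genotype and every non-founder's genotype is obtainable from its parents' genotypes, so the pedigree is consistent.

Yes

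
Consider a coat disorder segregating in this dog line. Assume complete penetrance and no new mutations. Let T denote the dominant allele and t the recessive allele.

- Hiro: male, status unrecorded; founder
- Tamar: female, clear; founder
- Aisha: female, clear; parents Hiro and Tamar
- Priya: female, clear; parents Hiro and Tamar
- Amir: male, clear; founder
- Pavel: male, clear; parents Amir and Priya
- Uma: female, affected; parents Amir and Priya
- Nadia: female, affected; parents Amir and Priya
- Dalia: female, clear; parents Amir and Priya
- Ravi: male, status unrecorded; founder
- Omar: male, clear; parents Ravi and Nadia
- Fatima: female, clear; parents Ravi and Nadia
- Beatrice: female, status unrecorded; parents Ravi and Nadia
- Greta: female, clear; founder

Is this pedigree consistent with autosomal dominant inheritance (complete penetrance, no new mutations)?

Under autosomal dominant, Uma (affected, female) cannot arise from Amir (clear) × Priya (clear).

No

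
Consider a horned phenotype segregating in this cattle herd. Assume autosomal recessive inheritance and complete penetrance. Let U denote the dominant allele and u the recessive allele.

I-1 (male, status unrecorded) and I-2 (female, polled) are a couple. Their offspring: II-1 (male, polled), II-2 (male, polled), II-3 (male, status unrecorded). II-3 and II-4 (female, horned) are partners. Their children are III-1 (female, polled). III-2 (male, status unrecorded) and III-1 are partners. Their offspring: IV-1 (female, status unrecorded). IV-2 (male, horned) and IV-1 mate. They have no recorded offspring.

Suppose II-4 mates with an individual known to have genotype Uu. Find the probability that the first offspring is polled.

II-4 is horned, so II-4 is uu.
The cross gives 1/2 Uu : 1/2 uu, so P(offspring is polled) = 1/2.

1/2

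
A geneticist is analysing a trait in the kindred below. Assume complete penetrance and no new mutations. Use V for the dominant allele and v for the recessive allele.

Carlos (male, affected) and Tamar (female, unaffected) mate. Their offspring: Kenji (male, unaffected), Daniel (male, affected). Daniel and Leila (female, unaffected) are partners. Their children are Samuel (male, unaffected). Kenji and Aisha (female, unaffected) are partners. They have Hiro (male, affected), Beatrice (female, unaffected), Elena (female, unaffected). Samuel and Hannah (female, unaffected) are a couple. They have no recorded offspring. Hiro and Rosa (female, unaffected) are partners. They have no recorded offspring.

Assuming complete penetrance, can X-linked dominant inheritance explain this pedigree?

Under X-linked dominant, Daniel (affected, male) cannot arise from Carlos (affected) × Tamar (unaffected).

No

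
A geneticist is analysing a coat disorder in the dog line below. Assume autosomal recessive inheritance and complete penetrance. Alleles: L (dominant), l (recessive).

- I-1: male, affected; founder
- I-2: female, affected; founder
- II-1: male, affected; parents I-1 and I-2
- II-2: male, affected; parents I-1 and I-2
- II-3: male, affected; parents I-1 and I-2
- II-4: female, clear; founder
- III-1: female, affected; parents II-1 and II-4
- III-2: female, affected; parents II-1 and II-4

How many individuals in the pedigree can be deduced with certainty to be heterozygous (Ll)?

1

Obligate heterozygotes: II-4 is clear so carries L and passed l to III-1 (ll), so II-4 is Ll.
Every other individual is either homozygous by phenotype or has at least one consistent homozygous assignment, so the count is 1.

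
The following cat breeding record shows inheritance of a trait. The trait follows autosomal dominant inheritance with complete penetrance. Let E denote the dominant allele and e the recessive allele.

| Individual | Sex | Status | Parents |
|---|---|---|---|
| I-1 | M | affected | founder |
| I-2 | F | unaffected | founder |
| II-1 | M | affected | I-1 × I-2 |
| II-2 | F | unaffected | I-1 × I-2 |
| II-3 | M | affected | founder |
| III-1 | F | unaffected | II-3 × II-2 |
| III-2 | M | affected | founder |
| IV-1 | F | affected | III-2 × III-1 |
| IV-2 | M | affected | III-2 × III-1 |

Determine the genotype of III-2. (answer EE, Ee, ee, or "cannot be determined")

III-2's phenotype allows EE or Ee, and no parent or child forces a single allele at both positions; consistent genotype assignments exist with III-2 as EE or Ee.

cannot be determined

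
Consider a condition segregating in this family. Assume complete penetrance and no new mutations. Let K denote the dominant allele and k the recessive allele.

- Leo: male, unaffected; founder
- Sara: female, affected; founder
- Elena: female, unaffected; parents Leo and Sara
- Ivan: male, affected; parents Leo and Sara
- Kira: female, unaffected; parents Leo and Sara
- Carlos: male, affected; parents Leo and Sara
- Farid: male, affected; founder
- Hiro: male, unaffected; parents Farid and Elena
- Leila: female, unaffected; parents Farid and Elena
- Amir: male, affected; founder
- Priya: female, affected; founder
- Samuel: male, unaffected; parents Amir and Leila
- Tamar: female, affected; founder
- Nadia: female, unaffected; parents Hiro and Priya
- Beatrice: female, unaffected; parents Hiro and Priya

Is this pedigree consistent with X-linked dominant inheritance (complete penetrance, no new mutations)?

No

Under X-linked dominant, Leila (unaffected, female) cannot arise from Farid (affected) × Elena (unaffected).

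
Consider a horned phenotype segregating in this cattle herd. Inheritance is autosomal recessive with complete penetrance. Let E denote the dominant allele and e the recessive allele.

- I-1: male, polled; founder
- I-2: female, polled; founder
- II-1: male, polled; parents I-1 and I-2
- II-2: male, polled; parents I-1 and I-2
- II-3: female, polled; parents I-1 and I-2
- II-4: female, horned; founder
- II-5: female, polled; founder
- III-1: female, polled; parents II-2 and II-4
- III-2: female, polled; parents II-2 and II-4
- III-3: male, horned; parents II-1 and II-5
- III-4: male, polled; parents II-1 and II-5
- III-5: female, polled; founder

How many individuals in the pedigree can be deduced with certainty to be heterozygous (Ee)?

Obligate heterozygotes: II-1 is polled so carries E and passed e to III-3 (ee), so II-1 is Ee; II-5 is polled so carries E and passed e to III-3 (ee), so II-5 is Ee; III-1 is polled so carries E and received e from II-4 (ee), so III-1 is Ee; III-2 is polled so carries E and received e from II-4 (ee), so III-2 is Ee.
Every other individual is either homozygous by phenotype or has at least one consistent homozygous assignment, so the count is 4.

4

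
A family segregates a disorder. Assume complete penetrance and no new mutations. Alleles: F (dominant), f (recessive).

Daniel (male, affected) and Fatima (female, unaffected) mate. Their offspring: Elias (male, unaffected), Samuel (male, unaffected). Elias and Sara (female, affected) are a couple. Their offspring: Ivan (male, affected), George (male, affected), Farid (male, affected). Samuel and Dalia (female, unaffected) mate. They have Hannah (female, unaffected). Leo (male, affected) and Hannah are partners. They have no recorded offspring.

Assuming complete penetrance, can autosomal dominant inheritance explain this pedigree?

A consistent assignment under autosomal dominant exists: Daniel Ff, Fatima ff, Elias ff, Samuel ff, Sara FF, Dalia ff, Ivan Ff, George Ff, Farid Ff, Hannah ff, Leo FF.
In this assignment every recorded phenotype matches its genotype and every non-founder's genotype is obtainable from its parents' genotypes, so the pedigree is consistent.

Yes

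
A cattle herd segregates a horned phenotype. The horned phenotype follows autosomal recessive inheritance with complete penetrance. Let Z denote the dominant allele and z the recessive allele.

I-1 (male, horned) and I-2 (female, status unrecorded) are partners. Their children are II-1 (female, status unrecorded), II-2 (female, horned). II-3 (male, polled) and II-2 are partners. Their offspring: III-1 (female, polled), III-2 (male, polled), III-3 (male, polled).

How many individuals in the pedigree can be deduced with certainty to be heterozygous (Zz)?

3

Obligate heterozygotes: III-1 is polled so carries Z and received z from II-2 (zz), so III-1 is Zz; III-2 is polled so carries Z and received z from II-2 (zz), so III-2 is Zz; III-3 is polled so carries Z and received z from II-2 (zz), so III-3 is Zz.
Every other individual is either homozygous by phenotype or has at least one consistent homozygous assignment, so the count is 3.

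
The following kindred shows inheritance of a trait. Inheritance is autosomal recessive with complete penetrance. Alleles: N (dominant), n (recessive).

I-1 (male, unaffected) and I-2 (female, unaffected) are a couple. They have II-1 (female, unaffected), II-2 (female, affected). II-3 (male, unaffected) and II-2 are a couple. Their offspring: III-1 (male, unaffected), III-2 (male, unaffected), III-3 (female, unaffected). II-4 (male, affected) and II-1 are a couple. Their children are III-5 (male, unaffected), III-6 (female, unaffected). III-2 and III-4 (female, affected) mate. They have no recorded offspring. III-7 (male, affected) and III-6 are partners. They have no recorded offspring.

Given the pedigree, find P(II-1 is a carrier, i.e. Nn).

1/3

I-1 is unaffected so carries N and passed n to II-2 (nn), so I-1 is Nn.
I-2 is unaffected so carries N and passed n to II-2 (nn), so I-2 is Nn.
Their cross gives offspring ratios 1/4 NN : 1/2 Nn : 1/4 nn. Conditioning on II-1 being unaffected, P(Nn) = 1/2 / 3/4 = 2/3 before taking II-1's own offspring into account.
II-4 is affected, so II-4 is nn.
Now use II-1's offspring. Probability of each recorded status — unaffected son III-5: 1/2 if II-1 is Nn, 1 if NN; unaffected daughter III-6: 1/2 if II-1 is Nn, 1 if NN.
Bayes: P(Nn) = 2/3·1/4 / (2/3·1/4 + 1/3·1) = 1/3.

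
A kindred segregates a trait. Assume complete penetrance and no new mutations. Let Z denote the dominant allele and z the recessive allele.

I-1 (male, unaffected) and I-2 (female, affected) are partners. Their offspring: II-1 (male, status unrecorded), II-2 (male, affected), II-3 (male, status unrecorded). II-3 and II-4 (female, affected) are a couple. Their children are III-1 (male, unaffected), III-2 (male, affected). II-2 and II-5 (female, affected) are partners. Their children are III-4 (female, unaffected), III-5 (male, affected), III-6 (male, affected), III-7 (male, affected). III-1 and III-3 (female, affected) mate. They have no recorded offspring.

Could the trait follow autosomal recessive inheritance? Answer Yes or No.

No

Under autosomal recessive, III-4 (unaffected, female) cannot arise from II-2 (affected) × II-5 (affected).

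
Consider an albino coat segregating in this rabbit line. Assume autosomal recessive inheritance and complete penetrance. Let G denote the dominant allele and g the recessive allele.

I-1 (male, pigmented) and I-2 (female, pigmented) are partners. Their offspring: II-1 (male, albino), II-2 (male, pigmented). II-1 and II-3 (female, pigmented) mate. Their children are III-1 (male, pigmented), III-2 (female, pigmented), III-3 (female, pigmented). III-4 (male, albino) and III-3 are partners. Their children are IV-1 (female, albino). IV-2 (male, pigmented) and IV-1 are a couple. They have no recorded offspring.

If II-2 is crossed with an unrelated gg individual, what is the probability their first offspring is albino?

I-1 is pigmented so carries G and passed g to II-1 (gg), so I-1 is Gg.
I-2 is pigmented so carries G and passed g to II-1 (gg), so I-2 is Gg.
II-2 is a pigmented offspring of I-1 (Gg) × I-2 (Gg), whose cross gives 1/4 GG : 1/2 Gg : 1/4 gg; conditioning on being pigmented, II-2 is GG with probability 1/3, Gg with probability 2/3.
Summing over parental genotype combinations, P(offspring is albino) = 2/3·1/2 = 1/3.

1/3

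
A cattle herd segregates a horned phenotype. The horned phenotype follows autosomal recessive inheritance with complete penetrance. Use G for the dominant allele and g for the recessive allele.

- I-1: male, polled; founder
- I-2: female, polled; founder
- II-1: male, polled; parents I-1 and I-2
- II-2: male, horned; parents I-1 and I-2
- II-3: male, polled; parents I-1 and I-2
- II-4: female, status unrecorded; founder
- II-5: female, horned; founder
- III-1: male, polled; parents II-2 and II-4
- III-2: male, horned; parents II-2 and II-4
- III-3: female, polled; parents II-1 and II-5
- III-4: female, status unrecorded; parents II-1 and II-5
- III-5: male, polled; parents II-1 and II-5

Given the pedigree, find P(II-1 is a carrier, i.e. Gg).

I-1 is polled so carries G and passed g to II-2 (gg), so I-1 is Gg.
I-2 is polled so carries G and passed g to II-2 (gg), so I-2 is Gg.
Their cross gives offspring ratios 1/4 GG : 1/2 Gg : 1/4 gg. Conditioning on II-1 being polled, P(Gg) = 1/2 / 3/4 = 2/3 before taking II-1's own offspring into account.
II-5 is horned, so II-5 is gg.
Now use II-1's offspring. Probability of each recorded status — polled daughter III-3: 1/2 if II-1 is Gg, 1 if GG; polled son III-5: 1/2 if II-1 is Gg, 1 if GG. (III-4: equally likely either way, so uninformative.)
Bayes: P(Gg) = 2/3·1/4 / (2/3·1/4 + 1/3·1) = 1/3.

1/3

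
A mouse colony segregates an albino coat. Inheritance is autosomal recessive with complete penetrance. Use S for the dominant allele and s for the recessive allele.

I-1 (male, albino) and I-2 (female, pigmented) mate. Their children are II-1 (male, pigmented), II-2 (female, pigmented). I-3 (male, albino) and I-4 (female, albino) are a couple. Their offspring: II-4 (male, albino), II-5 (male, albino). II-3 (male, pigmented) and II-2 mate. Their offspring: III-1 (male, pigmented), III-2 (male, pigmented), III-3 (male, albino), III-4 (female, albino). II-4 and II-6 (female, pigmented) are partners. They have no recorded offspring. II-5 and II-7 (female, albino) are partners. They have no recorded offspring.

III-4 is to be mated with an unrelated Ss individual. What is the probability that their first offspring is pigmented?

1/2

III-4 is albino, so III-4 is ss.
The cross gives 1/2 Ss : 1/2 ss, so P(offspring is pigmented) = 1/2.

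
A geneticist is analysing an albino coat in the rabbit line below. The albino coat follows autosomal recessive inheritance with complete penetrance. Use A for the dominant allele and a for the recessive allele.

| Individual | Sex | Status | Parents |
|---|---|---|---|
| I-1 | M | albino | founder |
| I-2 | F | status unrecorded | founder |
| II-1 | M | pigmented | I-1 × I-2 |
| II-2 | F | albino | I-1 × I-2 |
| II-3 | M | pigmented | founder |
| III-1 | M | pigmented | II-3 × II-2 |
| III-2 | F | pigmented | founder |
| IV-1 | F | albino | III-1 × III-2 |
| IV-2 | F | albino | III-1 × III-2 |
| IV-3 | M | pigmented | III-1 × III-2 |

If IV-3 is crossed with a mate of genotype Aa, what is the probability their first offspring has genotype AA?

III-1 is pigmented so carries A and received a from II-2 (aa), so III-1 is Aa.
III-2 is pigmented so carries A and passed a to IV-1 (aa), so III-2 is Aa.
IV-3 is a pigmented offspring of III-1 (Aa) × III-2 (Aa), whose cross gives 1/4 AA : 1/2 Aa : 1/4 aa; conditioning on being pigmented, IV-3 is AA with probability 1/3, Aa with probability 2/3.
Summing over parental genotype combinations, P(offspring has genotype AA) = 1/3·1/2 + 2/3·1/4 = 1/3.

1/3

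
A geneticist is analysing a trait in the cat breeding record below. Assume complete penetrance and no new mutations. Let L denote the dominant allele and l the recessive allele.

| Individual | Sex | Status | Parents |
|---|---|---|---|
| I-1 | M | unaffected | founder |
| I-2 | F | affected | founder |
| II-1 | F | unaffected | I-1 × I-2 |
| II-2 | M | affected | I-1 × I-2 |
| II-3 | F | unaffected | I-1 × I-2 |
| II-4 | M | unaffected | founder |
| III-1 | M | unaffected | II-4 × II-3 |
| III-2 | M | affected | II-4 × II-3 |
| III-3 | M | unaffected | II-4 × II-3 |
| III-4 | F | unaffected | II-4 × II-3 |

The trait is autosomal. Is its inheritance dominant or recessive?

II-4 and II-3 are both unaffected yet have an affected child III-2. Under dominance, an affected child requires at least one affected parent, so the trait cannot be dominant.

recessive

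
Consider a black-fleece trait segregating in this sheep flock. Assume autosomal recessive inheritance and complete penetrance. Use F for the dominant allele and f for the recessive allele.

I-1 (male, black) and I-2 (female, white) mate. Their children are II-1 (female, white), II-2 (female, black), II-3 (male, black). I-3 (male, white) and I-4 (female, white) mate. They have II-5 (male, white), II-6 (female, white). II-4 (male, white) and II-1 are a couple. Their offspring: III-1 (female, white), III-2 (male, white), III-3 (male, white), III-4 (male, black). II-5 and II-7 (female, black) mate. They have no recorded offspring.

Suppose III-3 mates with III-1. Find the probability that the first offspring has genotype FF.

4/9

II-4 is white so carries F and passed f to III-4 (ff), so II-4 is Ff.
II-1 is white so carries F and received f from I-1 (ff), so II-1 is Ff.
III-3 is a white offspring of II-4 (Ff) × II-1 (Ff), whose cross gives 1/4 FF : 1/2 Ff : 1/4 ff; conditioning on being white, III-3 is FF with probability 1/3, Ff with probability 2/3.
III-1 is a white offspring of II-4 (Ff) × II-1 (Ff), whose cross gives 1/4 FF : 1/2 Ff : 1/4 ff; conditioning on being white, III-1 is FF with probability 1/3, Ff with probability 2/3.
Summing over parental genotype combinations, P(offspring has genotype FF) = 1/9·1 + 2/9·1/2 + 2/9·1/2 + 4/9·1/4 = 4/9.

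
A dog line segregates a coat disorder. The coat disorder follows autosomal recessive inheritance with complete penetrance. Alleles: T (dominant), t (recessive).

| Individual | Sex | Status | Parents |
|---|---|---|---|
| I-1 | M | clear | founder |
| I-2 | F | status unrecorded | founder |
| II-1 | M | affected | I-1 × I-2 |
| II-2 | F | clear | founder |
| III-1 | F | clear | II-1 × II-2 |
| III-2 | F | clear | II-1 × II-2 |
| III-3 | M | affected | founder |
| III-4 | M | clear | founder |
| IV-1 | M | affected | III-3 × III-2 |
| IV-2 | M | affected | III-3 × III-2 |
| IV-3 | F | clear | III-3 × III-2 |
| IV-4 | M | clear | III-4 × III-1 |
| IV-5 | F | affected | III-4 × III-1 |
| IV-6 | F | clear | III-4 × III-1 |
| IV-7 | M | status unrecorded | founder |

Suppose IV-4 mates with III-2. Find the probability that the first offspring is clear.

III-4 is clear so carries T and passed t to IV-5 (tt), so III-4 is Tt.
III-1 is clear so carries T and received t from II-1 (tt), so III-1 is Tt.
IV-4 is a clear offspring of III-4 (Tt) × III-1 (Tt), whose cross gives 1/4 TT : 1/2 Tt : 1/4 tt; conditioning on being clear, IV-4 is TT with probability 1/3, Tt with probability 2/3.
III-2 is clear so carries T and received t from II-1 (tt), so III-2 is Tt.
Summing over parental genotype combinations, P(offspring is clear) = 1/3·1 + 2/3·3/4 = 5/6.

5/6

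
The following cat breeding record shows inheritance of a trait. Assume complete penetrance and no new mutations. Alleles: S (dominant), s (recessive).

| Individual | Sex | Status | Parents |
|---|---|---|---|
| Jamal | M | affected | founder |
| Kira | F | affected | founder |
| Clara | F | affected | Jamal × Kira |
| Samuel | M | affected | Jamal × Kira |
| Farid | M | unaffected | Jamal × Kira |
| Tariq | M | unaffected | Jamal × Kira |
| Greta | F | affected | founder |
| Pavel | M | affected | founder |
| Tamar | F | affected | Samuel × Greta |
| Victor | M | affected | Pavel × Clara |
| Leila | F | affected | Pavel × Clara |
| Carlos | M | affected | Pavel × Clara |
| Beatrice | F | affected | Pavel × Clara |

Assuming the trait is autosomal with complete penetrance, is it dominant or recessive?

dominant

Jamal and Kira are both affected yet have an unaffected child Farid. Under a recessive model two affected parents are homozygous and every child would be affected, so the trait cannot be recessive.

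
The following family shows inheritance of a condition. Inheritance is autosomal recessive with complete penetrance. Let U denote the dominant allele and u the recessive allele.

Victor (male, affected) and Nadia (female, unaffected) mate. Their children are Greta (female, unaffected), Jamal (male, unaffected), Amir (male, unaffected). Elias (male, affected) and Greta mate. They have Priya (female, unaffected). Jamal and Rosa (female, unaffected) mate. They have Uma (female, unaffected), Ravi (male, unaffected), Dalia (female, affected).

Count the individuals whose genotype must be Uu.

Obligate heterozygotes: Greta is unaffected so carries U and received u from Victor (uu), so Greta is Uu; Jamal is unaffected so carries U and received u from Victor (uu), so Jamal is Uu; Amir is unaffected so carries U and received u from Victor (uu), so Amir is Uu; Rosa is unaffected so carries U and passed u to Dalia (uu), so Rosa is Uu; Priya is unaffected so carries U and received u from Elias (uu), so Priya is Uu.
Every other individual is either homozygous by phenotype or has at least one consistent homozygous assignment, so the count is 5.

5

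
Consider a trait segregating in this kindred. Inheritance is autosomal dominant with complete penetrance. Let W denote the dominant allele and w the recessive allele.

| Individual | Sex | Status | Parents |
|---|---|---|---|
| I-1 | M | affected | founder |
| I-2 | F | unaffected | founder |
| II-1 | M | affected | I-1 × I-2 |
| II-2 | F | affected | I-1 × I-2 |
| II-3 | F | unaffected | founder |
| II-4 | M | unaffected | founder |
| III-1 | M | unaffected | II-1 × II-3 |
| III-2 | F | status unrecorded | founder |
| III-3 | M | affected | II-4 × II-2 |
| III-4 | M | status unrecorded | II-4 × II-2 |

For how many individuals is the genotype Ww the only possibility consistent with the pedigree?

3

Obligate heterozygotes: II-1 is affected so carries W and received w from I-2 (ww), so II-1 is Ww; II-2 is affected so carries W and received w from I-2 (ww), so II-2 is Ww; III-3 is affected so carries W and received w from II-4 (ww), so III-3 is Ww.
Every other individual is either homozygous by phenotype or has at least one consistent homozygous assignment, so the count is 3.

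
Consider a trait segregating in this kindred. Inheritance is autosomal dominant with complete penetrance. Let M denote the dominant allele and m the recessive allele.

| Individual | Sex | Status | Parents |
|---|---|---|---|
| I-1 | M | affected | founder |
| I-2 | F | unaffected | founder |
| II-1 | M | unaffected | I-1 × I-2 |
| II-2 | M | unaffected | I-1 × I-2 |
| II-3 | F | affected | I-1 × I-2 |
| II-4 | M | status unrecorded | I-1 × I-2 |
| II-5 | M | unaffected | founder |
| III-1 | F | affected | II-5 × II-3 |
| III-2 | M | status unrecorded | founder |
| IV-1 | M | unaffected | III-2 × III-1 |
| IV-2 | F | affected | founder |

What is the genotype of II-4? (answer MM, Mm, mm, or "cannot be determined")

cannot be determined

II-4's phenotype is unrecorded, and no parent or child forces a single allele at both positions; consistent genotype assignments exist with II-4 as Mm or mm.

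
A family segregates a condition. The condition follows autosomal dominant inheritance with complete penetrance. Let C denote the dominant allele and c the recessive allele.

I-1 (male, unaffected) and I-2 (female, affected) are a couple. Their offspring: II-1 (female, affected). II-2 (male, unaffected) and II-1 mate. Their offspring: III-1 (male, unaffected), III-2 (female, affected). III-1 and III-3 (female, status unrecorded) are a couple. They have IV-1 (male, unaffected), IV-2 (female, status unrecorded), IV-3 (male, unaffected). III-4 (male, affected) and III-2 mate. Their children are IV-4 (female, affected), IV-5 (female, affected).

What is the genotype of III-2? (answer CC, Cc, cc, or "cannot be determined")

From phenotype alone, III-2 is CC or Cc.
III-2 is affected so carries C and received c from II-2 (cc), so III-2 is Cc.

Cc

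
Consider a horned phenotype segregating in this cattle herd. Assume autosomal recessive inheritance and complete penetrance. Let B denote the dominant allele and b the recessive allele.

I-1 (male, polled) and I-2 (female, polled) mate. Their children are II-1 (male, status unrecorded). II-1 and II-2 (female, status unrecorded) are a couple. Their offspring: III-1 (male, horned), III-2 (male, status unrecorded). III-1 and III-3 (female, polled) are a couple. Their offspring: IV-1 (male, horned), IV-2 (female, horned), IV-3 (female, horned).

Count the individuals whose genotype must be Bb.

Obligate heterozygotes: III-3 is polled so carries B and passed b to IV-1 (bb), so III-3 is Bb.
Every other individual is either homozygous by phenotype or has at least one consistent homozygous assignment, so the count is 1.

1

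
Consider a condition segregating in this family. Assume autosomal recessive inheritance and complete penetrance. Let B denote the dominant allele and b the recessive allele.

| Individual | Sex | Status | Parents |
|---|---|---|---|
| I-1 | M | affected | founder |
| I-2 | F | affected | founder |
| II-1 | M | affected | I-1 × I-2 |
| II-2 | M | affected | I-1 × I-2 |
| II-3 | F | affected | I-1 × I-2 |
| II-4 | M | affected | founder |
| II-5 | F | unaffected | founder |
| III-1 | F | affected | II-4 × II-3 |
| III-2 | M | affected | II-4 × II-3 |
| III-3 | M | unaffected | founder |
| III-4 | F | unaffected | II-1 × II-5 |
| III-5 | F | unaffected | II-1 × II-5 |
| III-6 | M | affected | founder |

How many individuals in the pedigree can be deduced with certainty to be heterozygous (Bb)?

Obligate heterozygotes: III-4 is unaffected so carries B and received b from II-1 (bb), so III-4 is Bb; III-5 is unaffected so carries B and received b from II-1 (bb), so III-5 is Bb.
Every other individual is either homozygous by phenotype or has at least one consistent homozygous assignment, so the count is 2.

2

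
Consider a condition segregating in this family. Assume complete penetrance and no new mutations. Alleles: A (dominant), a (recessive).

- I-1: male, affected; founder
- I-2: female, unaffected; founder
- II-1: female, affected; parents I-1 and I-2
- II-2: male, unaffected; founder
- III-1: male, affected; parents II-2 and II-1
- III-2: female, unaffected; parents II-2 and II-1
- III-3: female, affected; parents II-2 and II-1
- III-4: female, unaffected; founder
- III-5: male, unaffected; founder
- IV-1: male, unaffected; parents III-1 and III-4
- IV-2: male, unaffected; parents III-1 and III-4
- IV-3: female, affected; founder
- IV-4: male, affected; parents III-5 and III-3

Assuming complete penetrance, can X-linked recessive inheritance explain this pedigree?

Under X-linked recessive, III-3 (affected, female) cannot arise from II-2 (unaffected) × II-1 (affected).

No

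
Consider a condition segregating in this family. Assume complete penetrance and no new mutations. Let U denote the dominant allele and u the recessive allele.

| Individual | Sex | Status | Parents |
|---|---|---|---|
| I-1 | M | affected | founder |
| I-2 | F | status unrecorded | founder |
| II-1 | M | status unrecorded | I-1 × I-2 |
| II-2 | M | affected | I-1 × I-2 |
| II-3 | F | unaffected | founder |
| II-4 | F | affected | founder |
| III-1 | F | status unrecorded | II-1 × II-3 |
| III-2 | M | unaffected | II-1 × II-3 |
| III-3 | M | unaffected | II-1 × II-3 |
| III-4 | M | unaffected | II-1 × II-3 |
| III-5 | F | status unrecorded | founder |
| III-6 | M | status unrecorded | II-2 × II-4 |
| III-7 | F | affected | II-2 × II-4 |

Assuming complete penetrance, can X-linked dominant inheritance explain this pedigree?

A consistent assignment under X-linked dominant exists: I-1 X^U Y, I-2 X^U X^U, II-1 X^U Y, II-2 X^U Y, II-3 X^u X^u, II-4 X^U X^U, III-1 X^U X^u, III-2 X^u Y, III-3 X^u Y, III-4 X^u Y, III-5 X^U X^U, III-6 X^U Y, III-7 X^U X^U.
In this assignment every recorded phenotype matches its genotype and every non-founder's genotype is obtainable from its parents' genotypes, so the pedigree is consistent.

Yes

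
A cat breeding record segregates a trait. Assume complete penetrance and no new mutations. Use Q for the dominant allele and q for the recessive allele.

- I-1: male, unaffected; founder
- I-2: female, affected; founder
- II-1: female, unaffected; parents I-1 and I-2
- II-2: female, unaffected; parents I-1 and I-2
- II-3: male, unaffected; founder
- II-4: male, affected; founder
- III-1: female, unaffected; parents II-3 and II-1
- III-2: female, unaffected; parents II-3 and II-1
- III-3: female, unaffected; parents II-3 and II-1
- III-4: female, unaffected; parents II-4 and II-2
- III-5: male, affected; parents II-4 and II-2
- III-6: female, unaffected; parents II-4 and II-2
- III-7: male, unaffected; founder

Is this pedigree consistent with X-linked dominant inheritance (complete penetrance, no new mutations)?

No

Under X-linked dominant, III-4 (unaffected, female) cannot arise from II-4 (affected) × II-2 (unaffected).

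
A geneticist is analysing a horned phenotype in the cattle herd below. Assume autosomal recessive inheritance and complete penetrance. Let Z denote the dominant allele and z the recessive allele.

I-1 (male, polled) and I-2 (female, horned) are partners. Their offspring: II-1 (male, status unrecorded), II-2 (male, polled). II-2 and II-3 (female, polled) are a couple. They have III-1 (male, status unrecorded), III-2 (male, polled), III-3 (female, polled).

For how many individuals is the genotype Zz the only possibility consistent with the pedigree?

1

Obligate heterozygotes: II-2 is polled so carries Z and received z from I-2 (zz), so II-2 is Zz.
Every other individual is either homozygous by phenotype or has at least one consistent homozygous assignment, so the count is 1.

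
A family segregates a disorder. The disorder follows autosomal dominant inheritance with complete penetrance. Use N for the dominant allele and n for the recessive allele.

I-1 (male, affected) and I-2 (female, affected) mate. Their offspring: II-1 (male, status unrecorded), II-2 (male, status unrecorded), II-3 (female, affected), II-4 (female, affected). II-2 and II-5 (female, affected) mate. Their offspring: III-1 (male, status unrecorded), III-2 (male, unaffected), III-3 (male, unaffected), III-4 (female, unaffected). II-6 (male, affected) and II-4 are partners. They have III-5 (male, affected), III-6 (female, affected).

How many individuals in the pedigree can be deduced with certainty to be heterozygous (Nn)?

1

Obligate heterozygotes: II-5 is affected so carries N and passed n to III-2 (nn), so II-5 is Nn.
Every other individual is either homozygous by phenotype or has at least one consistent homozygous assignment, so the count is 1.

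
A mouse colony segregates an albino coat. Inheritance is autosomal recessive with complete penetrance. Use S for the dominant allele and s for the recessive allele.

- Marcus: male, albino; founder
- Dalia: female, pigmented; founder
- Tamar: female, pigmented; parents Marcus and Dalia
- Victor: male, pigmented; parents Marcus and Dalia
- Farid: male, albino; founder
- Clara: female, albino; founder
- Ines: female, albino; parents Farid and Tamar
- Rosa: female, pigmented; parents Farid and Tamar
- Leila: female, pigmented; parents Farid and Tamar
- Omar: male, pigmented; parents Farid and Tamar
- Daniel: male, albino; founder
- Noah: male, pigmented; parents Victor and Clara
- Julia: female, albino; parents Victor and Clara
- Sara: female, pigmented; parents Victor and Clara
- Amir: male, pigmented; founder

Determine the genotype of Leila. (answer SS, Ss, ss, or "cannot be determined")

Ss

From phenotype alone, Leila is SS or Ss.
Leila is pigmented so carries S and received s from Farid (ss), so Leila is Ss.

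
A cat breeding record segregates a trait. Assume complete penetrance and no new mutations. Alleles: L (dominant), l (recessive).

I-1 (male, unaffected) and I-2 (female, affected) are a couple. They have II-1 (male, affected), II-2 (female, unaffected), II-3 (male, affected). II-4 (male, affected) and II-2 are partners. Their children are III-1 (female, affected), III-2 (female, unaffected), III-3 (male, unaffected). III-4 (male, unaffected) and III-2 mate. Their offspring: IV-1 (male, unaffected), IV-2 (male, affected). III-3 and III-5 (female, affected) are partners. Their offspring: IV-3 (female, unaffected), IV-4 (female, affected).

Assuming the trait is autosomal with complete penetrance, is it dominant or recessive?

III-4 and III-2 are both unaffected yet have an affected child IV-2. Under dominance, an affected child requires at least one affected parent, so the trait cannot be dominant.

recessive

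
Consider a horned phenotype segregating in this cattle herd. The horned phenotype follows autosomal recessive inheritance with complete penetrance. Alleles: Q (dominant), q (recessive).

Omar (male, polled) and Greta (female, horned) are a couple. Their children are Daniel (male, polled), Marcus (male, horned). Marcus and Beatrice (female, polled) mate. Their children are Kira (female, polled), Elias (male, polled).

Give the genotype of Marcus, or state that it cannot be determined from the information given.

qq

Marcus is horned, so Marcus is qq.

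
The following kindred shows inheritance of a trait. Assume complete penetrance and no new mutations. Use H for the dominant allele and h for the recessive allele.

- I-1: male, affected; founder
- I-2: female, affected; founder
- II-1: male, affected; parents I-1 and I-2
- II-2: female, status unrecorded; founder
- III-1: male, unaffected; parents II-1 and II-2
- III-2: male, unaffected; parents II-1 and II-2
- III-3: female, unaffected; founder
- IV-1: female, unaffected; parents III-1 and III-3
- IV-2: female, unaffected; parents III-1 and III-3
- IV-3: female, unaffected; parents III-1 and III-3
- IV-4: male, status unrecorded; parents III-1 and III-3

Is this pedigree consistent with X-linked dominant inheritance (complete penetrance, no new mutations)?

A consistent assignment under X-linked dominant exists: I-1 X^H Y, I-2 X^H X^H, II-1 X^H Y, II-2 X^H X^h, III-1 X^h Y, III-2 X^h Y, III-3 X^h X^h, IV-1 X^h X^h, IV-2 X^h X^h, IV-3 X^h X^h, IV-4 X^h Y.
In this assignment every recorded phenotype matches its genotype and every non-founder's genotype is obtainable from its parents' genotypes, so the pedigree is consistent.

Yes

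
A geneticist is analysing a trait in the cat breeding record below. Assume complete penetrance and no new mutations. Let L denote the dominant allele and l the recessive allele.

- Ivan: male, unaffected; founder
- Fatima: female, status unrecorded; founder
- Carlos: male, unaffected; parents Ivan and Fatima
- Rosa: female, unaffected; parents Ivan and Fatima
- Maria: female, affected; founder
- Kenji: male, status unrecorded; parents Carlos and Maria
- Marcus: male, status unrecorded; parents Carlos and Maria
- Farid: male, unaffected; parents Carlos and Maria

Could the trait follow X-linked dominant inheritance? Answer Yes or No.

Yes

A consistent assignment under X-linked dominant exists: Ivan X^l Y, Fatima X^L X^l, Carlos X^l Y, Rosa X^l X^l, Maria X^L X^l, Kenji X^L Y, Marcus X^L Y, Farid X^l Y.
In this assignment every recorded phenotype matches its genotype and every non-founder's genotype is obtainable from its parents' genotypes, so the pedigree is consistent.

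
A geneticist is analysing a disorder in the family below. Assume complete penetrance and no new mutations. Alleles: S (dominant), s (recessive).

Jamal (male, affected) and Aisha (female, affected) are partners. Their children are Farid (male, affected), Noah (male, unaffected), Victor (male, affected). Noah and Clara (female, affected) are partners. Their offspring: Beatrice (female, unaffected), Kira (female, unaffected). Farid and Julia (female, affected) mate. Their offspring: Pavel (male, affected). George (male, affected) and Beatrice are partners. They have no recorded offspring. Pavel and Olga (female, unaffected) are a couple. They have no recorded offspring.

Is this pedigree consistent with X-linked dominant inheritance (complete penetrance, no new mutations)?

A consistent assignment under X-linked dominant exists: Jamal X^S Y, Aisha X^S X^s, Farid X^S Y, Noah X^s Y, Victor X^S Y, Clara X^S X^s, Julia X^S X^S, Beatrice X^s X^s, Kira X^s X^s, George X^S Y, Pavel X^S Y, Olga X^s X^s.
In this assignment every recorded phenotype matches its genotype and every non-founder's genotype is obtainable from its parents' genotypes, so the pedigree is consistent.

Yes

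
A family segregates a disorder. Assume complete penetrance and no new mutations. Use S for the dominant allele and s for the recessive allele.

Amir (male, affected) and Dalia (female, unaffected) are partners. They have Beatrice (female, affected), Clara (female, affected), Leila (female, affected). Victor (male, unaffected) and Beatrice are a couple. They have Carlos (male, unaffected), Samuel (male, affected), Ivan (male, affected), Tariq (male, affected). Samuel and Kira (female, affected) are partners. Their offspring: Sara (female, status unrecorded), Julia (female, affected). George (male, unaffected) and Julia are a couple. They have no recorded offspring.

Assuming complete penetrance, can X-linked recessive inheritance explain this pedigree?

No

Under X-linked recessive, Carlos (unaffected, male) cannot arise from Victor (unaffected) × Beatrice (affected).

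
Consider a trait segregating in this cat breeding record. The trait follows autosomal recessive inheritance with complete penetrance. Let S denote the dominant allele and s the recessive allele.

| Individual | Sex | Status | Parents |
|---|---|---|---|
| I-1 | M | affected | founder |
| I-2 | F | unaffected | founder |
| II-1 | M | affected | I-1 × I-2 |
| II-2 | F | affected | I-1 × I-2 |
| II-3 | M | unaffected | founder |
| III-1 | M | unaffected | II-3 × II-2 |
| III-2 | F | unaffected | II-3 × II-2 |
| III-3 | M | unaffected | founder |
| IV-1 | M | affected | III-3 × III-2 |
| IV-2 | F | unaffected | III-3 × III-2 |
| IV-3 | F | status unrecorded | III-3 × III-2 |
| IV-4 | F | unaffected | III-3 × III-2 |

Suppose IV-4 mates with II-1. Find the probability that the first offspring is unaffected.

III-3 is unaffected so carries S and passed s to IV-1 (ss), so III-3 is Ss.
III-2 is unaffected so carries S and received s from II-2 (ss), so III-2 is Ss.
IV-4 is an unaffected offspring of III-3 (Ss) × III-2 (Ss), whose cross gives 1/4 SS : 1/2 Ss : 1/4 ss; conditioning on being unaffected, IV-4 is SS with probability 1/3, Ss with probability 2/3.
II-1 is affected, so II-1 is ss.
Summing over parental genotype combinations, P(offspring is unaffected) = 1/3·1 + 2/3·1/2 = 2/3.

2/3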